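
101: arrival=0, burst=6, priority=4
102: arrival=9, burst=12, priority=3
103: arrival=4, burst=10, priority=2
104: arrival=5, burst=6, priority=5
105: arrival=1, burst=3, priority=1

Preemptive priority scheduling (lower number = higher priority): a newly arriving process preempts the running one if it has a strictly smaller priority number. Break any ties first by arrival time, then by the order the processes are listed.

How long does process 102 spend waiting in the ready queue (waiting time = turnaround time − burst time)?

Schedule: | 101 0-1 | 105 1-4 | 103 4-14 | 102 14-26 | 101 26-31 | 104 31-37 |
Completion: 101=31  102=26  103=14  104=37  105=4
Turnaround (C−A): 101=31  102=17  103=10  104=32  105=3
Waiting(102) = turnaround − burst = 17 − 12 = 5

5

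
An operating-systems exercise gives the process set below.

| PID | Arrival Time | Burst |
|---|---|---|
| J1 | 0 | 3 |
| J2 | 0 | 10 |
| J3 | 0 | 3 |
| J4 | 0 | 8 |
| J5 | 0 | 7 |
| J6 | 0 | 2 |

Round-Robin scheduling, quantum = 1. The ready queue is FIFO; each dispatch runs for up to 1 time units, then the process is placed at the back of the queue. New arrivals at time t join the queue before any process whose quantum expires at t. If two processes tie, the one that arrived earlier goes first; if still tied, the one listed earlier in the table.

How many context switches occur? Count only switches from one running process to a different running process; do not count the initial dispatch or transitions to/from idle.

Timeline: | J1 0-1 | J2 1-2 | J3 2-3 | J4 3-4 | J5 4-5 | J6 5-6 | J1 6-7 | J2 7-8 | J3 8-9 | J4 9-10 | J5 10-11 | J6 11-12 | J1 12-13 | J2 13-14 | J3 14-15 | J4 15-16 | J5 16-17 | J2 17-18 | J4 18-19 | J5 19-20 | J2 20-21 | J4 21-22 | J5 22-23 | J2 23-24 | J4 24-25 | J5 25-26 | J2 26-27 | J4 27-28 | J5 28-29 | J2 29-30 | J4 30-31 | J2 31-33 |
Completion: J1=13  J2=33  J3=15  J4=31  J5=29  J6=12

31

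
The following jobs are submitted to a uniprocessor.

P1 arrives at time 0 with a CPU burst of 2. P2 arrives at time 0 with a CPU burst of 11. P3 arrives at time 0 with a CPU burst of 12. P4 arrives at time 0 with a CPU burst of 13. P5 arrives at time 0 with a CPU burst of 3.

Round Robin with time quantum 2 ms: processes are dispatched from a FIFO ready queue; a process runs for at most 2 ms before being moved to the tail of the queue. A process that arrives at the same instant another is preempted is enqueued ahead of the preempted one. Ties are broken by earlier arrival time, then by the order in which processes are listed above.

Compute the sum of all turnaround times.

134

Gantt: | P1 0-2 | P2 2-4 | P3 4-6 | P4 6-8 | P5 8-10 | P2 10-12 | P3 12-14 | P4 14-16 | P5 16-17 | P2 17-19 | P3 19-21 | P4 21-23 | P2 23-25 | P3 25-27 | P4 27-29 | P2 29-31 | P3 31-33 | P4 33-35 | P2 35-36 | P3 36-38 | P4 38-41 |
Completion: P1=2  P2=36  P3=38  P4=41  P5=17
Turnaround (C−A): P1=2  P2=36  P3=38  P4=41  P5=17
Turnaround = completion − arrival: P1=2, P2=36, P3=38, P4=41, P5=17
Total turnaround = 2 + 36 + 38 + 41 + 17 = 134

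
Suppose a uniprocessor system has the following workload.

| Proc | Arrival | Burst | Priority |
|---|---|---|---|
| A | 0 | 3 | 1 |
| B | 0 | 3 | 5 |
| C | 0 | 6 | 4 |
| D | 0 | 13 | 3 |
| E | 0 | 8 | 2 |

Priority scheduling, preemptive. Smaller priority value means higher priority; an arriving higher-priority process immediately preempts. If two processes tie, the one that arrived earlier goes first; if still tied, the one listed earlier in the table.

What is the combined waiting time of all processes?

68

Gantt: | A 0-3 | E 3-11 | D 11-24 | C 24-30 | B 30-33 |
Completion: A=3  B=33  C=30  D=24  E=11
Turnaround (C−A): A=3  B=33  C=30  D=24  E=11
Waiting = turnaround − burst: A=0, B=30, C=24, D=11, E=3
Total waiting = 0 + 30 + 24 + 11 + 3 = 68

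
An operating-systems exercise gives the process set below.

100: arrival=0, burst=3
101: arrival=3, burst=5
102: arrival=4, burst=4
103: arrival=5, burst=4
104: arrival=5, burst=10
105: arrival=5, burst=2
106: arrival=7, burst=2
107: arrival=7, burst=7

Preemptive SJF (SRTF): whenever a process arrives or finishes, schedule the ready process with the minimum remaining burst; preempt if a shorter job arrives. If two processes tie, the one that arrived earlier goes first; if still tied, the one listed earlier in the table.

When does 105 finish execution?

7

Gantt: | 100 0-3 | 101 3-5 | 105 5-7 | 106 7-9 | 101 9-12 | 102 12-16 | 103 16-20 | 107 20-27 | 104 27-37 |
Completion: 100=3  101=12  102=16  103=20  104=37  105=7  106=9  107=27
Turnaround (C−A): 100=3  101=9  102=12  103=15  104=32  105=2  106=2  107=20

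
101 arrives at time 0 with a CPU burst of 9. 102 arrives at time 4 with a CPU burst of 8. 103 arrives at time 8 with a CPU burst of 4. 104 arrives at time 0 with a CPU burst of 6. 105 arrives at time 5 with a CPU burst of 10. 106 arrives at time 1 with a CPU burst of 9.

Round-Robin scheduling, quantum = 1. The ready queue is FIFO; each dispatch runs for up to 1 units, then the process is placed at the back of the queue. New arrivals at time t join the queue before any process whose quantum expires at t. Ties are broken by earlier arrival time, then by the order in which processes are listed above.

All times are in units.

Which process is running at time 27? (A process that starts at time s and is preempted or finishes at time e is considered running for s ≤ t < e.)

104

Schedule: | 101 0-1 | 104 1-2 | 106 2-3 | 101 3-4 | 104 4-5 | 106 5-6 | 102 6-7 | 101 7-8 | 105 8-9 | 104 9-10 | 106 10-11 | 102 11-12 | 103 12-13 | 101 13-14 | 105 14-15 | 104 15-16 | 106 16-17 | 102 17-18 | 103 18-19 | 101 19-20 | 105 20-21 | 104 21-22 | 106 22-23 | 102 23-24 | 103 24-25 | 101 25-26 | 105 26-27 | 104 27-28 | 106 28-29 | 102 29-30 | 103 30-31 | 101 31-32 | 105 32-33 | 106 33-34 | 102 34-35 | 101 35-36 | 105 36-37 | 106 37-38 | 102 38-39 | 101 39-40 | 105 40-41 | 106 41-42 | 102 42-43 | 105 43-46 |
Completion: 101=40  102=43  103=31  104=28  105=46  106=42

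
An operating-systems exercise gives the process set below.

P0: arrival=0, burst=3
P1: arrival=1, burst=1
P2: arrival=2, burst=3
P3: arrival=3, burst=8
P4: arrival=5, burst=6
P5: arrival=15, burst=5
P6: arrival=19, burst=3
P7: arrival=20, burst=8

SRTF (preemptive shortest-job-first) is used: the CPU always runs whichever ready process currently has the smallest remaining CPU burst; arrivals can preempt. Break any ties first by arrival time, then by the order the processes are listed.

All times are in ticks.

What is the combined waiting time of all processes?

33

Gantt: | P0 0-1 | P1 1-2 | P0 2-4 | P2 4-7 | P4 7-13 | P3 13-15 | P5 15-20 | P6 20-23 | P3 23-29 | P7 29-37 |
Completion: P0=4  P1=2  P2=7  P3=29  P4=13  P5=20  P6=23  P7=37
Turnaround (C−A): P0=4  P1=1  P2=5  P3=26  P4=8  P5=5  P6=4  P7=17
Waiting = turnaround − burst: P0=1, P1=0, P2=2, P3=18, P4=2, P5=0, P6=1, P7=9
Total waiting = 1 + 0 + 2 + 18 + 2 + 0 + 1 + 9 = 33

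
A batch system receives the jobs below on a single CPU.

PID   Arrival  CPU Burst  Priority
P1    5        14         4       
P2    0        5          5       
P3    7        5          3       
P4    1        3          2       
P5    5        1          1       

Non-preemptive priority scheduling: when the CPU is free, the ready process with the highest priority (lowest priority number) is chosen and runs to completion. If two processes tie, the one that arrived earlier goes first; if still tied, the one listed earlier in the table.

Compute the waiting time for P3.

Gantt: | P2 0-5 | P5 5-6 | P4 6-9 | P3 9-14 | P1 14-28 |
Completion: P1=28  P2=5  P3=14  P4=9  P5=6
Turnaround (C−A): P1=23  P2=5  P3=7  P4=8  P5=1
Waiting(P3) = turnaround − burst = 7 − 5 = 2

2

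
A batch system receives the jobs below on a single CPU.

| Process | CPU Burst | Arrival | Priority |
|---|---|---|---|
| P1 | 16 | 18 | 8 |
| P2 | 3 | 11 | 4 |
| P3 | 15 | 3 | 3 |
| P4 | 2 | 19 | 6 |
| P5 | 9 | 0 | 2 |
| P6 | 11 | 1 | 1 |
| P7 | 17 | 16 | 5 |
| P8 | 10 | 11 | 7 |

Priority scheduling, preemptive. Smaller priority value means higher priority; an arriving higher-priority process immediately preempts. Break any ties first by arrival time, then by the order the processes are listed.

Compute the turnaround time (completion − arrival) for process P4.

38

Timeline: | P5 0-1 | P6 1-12 | P5 12-20 | P3 20-35 | P2 35-38 | P7 38-55 | P4 55-57 | P8 57-67 | P1 67-83 |
Completion: P1=83  P2=38  P3=35  P4=57  P5=20  P6=12  P7=55  P8=67
Turnaround(P4) = completion − arrival = 57 − 19 = 38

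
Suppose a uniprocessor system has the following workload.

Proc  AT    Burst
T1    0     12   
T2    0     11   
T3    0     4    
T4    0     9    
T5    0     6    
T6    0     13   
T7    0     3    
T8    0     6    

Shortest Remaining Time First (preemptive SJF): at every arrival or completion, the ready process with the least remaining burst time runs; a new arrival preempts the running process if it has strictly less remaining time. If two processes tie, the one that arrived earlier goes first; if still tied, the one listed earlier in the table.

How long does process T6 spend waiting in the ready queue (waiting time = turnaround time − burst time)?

Gantt: | T7 0-3 | T3 3-7 | T5 7-13 | T8 13-19 | T4 19-28 | T2 28-39 | T1 39-51 | T6 51-64 |
Completion: T1=51  T2=39  T3=7  T4=28  T5=13  T6=64  T7=3  T8=19
Waiting(T6) = turnaround − burst = 64 − 13 = 51

51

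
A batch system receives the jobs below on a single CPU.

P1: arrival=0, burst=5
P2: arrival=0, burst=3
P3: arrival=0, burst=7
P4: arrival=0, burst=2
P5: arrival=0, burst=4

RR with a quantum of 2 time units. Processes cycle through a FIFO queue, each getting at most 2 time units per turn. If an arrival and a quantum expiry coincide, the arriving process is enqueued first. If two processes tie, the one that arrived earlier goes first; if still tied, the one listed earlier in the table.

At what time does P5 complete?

Gantt: | P1 0-2 | P2 2-4 | P3 4-6 | P4 6-8 | P5 8-10 | P1 10-12 | P2 12-13 | P3 13-15 | P5 15-17 | P1 17-18 | P3 18-21 |
Completion: P1=18  P2=13  P3=21  P4=8  P5=17
Turnaround (C−A): P1=18  P2=13  P3=21  P4=8  P5=17

17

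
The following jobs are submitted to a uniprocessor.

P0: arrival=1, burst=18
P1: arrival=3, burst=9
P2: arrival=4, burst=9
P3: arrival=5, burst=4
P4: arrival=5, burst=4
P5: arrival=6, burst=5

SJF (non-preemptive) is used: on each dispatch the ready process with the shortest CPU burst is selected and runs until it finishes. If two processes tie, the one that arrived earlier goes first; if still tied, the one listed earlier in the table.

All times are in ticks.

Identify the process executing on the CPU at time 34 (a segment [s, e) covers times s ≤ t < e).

Timeline: | idle 0-1 | P0 1-19 | P3 19-23 | P4 23-27 | P5 27-32 | P1 32-41 | P2 41-50 |
Completion: P0=19  P1=41  P2=50  P3=23  P4=27  P5=32

P1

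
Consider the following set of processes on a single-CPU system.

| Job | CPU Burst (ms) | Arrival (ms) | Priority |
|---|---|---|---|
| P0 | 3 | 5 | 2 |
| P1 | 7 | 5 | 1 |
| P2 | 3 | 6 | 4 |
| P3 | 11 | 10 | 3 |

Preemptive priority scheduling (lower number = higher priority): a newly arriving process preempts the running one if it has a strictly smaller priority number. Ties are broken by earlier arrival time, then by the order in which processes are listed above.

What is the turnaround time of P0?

10

Schedule: | idle 0-5 | P1 5-12 | P0 12-15 | P3 15-26 | P2 26-29 |
Completion: P0=15  P1=12  P2=29  P3=26
Turnaround (C−A): P0=10  P1=7  P2=23  P3=16
Turnaround(P0) = completion − arrival = 15 − 5 = 10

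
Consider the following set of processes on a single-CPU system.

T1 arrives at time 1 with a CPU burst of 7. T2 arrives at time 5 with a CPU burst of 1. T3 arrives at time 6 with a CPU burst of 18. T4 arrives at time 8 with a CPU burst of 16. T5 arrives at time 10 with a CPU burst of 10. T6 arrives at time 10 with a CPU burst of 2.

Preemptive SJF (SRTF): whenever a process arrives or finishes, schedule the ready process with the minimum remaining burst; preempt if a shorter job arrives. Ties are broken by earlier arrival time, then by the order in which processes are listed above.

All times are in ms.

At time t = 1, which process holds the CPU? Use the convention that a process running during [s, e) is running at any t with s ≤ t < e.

T1

Timeline: | idle 0-1 | T1 1-5 | T2 5-6 | T1 6-9 | T4 9-10 | T6 10-12 | T5 12-22 | T4 22-37 | T3 37-55 |
Completion: T1=9  T2=6  T3=55  T4=37  T5=22  T6=12
Turnaround (C−A): T1=8  T2=1  T3=49  T4=29  T5=12  T6=2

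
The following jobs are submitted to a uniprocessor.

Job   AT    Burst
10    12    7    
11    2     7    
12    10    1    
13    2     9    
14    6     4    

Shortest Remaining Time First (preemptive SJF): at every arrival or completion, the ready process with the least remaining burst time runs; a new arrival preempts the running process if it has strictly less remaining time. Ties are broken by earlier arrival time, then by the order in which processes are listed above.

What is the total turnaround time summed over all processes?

53

Gantt: | idle 0-2 | 11 2-9 | 14 9-10 | 12 10-11 | 14 11-14 | 10 14-21 | 13 21-30 |
Completion: 10=21  11=9  12=11  13=30  14=14
Turnaround (C−A): 10=9  11=7  12=1  13=28  14=8
Turnaround = completion − arrival: 10=9, 11=7, 12=1, 13=28, 14=8
Total turnaround = 9 + 7 + 1 + 28 + 8 = 53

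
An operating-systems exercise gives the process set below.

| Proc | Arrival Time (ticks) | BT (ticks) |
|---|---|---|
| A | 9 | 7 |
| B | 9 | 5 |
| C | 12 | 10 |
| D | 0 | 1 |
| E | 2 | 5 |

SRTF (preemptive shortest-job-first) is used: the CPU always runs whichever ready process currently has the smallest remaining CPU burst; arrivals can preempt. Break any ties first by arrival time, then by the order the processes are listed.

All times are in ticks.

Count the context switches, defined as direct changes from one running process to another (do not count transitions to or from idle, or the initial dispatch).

2

Gantt: | D 0-1 | idle 1-2 | E 2-7 | idle 7-9 | B 9-14 | A 14-21 | C 21-31 |
Completion: A=21  B=14  C=31  D=1  E=7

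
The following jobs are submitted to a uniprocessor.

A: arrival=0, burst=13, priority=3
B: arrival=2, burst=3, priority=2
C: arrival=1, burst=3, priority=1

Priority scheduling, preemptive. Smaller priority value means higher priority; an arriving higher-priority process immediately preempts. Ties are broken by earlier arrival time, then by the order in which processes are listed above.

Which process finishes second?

B

Schedule: | A 0-1 | C 1-4 | B 4-7 | A 7-19 |
Completion: A=19  B=7  C=4
Finish order: C → B → A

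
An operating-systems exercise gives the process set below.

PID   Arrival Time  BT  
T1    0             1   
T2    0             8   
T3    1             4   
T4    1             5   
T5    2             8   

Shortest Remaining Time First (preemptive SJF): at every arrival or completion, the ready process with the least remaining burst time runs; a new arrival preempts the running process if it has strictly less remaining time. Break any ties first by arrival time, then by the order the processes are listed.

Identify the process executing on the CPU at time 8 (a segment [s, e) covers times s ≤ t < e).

T4

Schedule: | T1 0-1 | T3 1-5 | T4 5-10 | T2 10-18 | T5 18-26 |
Completion: T1=1  T2=18  T3=5  T4=10  T5=26
Turnaround (C−A): T1=1  T2=18  T3=4  T4=9  T5=24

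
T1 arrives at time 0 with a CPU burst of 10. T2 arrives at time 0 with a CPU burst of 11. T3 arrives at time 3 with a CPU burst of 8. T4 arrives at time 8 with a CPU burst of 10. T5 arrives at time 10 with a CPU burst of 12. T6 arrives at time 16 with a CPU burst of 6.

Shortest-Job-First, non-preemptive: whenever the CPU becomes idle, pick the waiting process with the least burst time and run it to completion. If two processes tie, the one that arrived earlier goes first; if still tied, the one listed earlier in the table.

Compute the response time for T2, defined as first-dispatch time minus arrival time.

Schedule: | T1 0-10 | T3 10-18 | T6 18-24 | T4 24-34 | T2 34-45 | T5 45-57 |
Completion: T1=10  T2=45  T3=18  T4=34  T5=57  T6=24
Response(T2) = first start − arrival = 34 − 0 = 34

34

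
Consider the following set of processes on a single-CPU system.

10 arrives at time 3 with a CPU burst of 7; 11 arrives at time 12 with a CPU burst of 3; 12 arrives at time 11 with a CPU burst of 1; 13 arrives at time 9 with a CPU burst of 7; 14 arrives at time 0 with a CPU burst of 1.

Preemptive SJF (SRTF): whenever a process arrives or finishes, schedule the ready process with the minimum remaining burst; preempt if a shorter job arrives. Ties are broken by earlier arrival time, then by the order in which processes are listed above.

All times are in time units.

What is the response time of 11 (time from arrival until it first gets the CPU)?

0

Gantt: | 14 0-1 | idle 1-3 | 10 3-10 | 13 10-11 | 12 11-12 | 11 12-15 | 13 15-21 |
Completion: 10=10  11=15  12=12  13=21  14=1
Response(11) = first start − arrival = 12 − 12 = 0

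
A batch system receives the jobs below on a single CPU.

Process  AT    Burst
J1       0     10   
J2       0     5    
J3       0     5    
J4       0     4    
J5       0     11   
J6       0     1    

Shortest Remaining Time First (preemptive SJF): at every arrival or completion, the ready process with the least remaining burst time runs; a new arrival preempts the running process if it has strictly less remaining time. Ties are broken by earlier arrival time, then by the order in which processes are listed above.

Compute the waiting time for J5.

Gantt: | J6 0-1 | J4 1-5 | J2 5-10 | J3 10-15 | J1 15-25 | J5 25-36 |
Completion: J1=25  J2=10  J3=15  J4=5  J5=36  J6=1
Turnaround (C−A): J1=25  J2=10  J3=15  J4=5  J5=36  J6=1
Waiting(J5) = turnaround − burst = 36 − 11 = 25

25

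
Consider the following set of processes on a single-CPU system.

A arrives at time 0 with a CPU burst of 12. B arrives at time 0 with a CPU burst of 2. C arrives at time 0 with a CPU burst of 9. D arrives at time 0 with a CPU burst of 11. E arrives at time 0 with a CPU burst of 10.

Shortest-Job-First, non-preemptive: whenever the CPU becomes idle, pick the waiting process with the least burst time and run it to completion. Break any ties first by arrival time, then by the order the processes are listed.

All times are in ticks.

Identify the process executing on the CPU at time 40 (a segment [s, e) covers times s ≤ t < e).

Schedule: | B 0-2 | C 2-11 | E 11-21 | D 21-32 | A 32-44 |
Completion: A=44  B=2  C=11  D=32  E=21
Turnaround (C−A): A=44  B=2  C=11  D=32  E=21

A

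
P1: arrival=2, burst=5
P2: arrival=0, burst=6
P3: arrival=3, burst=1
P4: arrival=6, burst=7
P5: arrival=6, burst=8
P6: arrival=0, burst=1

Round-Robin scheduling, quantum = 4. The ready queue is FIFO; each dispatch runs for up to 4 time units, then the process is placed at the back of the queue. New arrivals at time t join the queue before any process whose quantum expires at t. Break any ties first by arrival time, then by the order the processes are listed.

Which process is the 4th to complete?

P1

Gantt: | P2 0-4 | P6 4-5 | P1 5-9 | P3 9-10 | P2 10-12 | P4 12-16 | P5 16-20 | P1 20-21 | P4 21-24 | P5 24-28 |
Completion: P1=21  P2=12  P3=10  P4=24  P5=28  P6=5
Turnaround (C−A): P1=19  P2=12  P3=7  P4=18  P5=22  P6=5
Finish order: P6 → P3 → P2 → P1 → P4 → P5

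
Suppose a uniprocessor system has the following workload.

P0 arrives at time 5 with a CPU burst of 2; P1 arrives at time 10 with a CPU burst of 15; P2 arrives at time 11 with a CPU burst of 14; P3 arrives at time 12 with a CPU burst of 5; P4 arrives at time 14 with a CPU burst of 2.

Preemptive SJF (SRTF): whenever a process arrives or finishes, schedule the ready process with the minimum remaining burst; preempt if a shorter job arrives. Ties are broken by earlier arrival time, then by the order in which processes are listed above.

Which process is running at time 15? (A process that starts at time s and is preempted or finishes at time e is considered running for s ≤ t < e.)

Timeline: | idle 0-5 | P0 5-7 | idle 7-10 | P1 10-12 | P3 12-14 | P4 14-16 | P3 16-19 | P1 19-32 | P2 32-46 |
Completion: P0=7  P1=32  P2=46  P3=19  P4=16
Turnaround (C−A): P0=2  P1=22  P2=35  P3=7  P4=2

P4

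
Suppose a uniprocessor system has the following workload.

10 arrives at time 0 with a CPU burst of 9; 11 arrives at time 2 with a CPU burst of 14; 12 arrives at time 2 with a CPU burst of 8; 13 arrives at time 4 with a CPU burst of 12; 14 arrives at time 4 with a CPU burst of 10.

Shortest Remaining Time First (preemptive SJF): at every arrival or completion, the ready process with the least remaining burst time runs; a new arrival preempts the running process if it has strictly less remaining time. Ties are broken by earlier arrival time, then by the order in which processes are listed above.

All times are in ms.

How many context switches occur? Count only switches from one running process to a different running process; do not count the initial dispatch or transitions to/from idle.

4

Timeline: | 10 0-9 | 12 9-17 | 14 17-27 | 13 27-39 | 11 39-53 |
Completion: 10=9  11=53  12=17  13=39  14=27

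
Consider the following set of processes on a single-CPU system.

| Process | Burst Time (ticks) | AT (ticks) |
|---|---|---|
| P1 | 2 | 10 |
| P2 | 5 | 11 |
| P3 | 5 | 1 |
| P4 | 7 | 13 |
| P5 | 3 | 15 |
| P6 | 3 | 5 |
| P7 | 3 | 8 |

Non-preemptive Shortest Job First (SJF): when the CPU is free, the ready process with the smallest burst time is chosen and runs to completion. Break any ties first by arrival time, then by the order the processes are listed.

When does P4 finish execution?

29

Gantt: | idle 0-1 | P3 1-6 | P6 6-9 | P7 9-12 | P1 12-14 | P2 14-19 | P5 19-22 | P4 22-29 |
Completion: P1=14  P2=19  P3=6  P4=29  P5=22  P6=9  P7=12
Turnaround (C−A): P1=4  P2=8  P3=5  P4=16  P5=7  P6=4  P7=4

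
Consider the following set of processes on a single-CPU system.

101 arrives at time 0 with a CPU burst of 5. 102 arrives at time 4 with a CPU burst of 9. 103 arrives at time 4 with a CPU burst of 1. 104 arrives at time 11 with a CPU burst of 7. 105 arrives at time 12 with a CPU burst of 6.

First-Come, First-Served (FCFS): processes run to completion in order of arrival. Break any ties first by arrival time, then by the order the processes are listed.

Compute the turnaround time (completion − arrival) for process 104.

11

Timeline: | 101 0-5 | 102 5-14 | 103 14-15 | 104 15-22 | 105 22-28 |
Completion: 101=5  102=14  103=15  104=22  105=28
Turnaround (C−A): 101=5  102=10  103=11  104=11  105=16
Turnaround(104) = completion − arrival = 22 − 11 = 11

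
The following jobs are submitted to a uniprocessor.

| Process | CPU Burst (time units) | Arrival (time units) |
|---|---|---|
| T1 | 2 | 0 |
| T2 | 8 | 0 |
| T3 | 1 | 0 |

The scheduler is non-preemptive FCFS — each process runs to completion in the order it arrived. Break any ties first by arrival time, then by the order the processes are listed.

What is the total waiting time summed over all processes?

12

Gantt: | T1 0-2 | T2 2-10 | T3 10-11 |
Completion: T1=2  T2=10  T3=11
Turnaround (C−A): T1=2  T2=10  T3=11
Waiting = turnaround − burst: T1=0, T2=2, T3=10
Total waiting = 0 + 2 + 10 = 12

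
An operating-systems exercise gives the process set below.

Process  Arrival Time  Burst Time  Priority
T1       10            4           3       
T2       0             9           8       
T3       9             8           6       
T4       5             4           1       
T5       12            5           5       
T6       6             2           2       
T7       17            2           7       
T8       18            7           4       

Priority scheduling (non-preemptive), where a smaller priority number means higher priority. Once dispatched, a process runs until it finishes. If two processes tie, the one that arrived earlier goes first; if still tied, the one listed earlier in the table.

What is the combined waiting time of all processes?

75

Schedule: | T2 0-9 | T4 9-13 | T6 13-15 | T1 15-19 | T8 19-26 | T5 26-31 | T3 31-39 | T7 39-41 |
Completion: T1=19  T2=9  T3=39  T4=13  T5=31  T6=15  T7=41  T8=26
Turnaround (C−A): T1=9  T2=9  T3=30  T4=8  T5=19  T6=9  T7=24  T8=8
Waiting = turnaround − burst: T1=5, T2=0, T3=22, T4=4, T5=14, T6=7, T7=22, T8=1
Total waiting = 5 + 0 + 22 + 4 + 14 + 7 + 22 + 1 = 75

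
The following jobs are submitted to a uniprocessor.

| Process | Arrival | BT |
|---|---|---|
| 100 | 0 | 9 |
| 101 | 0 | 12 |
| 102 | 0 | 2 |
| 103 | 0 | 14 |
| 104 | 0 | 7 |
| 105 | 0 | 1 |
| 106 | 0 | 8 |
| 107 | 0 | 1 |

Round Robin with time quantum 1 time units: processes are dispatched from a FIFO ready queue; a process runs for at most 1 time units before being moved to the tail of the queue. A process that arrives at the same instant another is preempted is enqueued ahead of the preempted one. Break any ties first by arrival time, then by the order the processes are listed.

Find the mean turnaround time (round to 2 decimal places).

31.88

Gantt: | 100 0-1 | 101 1-2 | 102 2-3 | 103 3-4 | 104 4-5 | 105 5-6 | 106 6-7 | 107 7-8 | 100 8-9 | 101 9-10 | 102 10-11 | 103 11-12 | 104 12-13 | 106 13-14 | 100 14-15 | 101 15-16 | 103 16-17 | 104 17-18 | 106 18-19 | 100 19-20 | 101 20-21 | 103 21-22 | 104 22-23 | 106 23-24 | 100 24-25 | 101 25-26 | 103 26-27 | 104 27-28 | 106 28-29 | 100 29-30 | 101 30-31 | 103 31-32 | 104 32-33 | 106 33-34 | 100 34-35 | 101 35-36 | 103 36-37 | 104 37-38 | 106 38-39 | 100 39-40 | 101 40-41 | 103 41-42 | 106 42-43 | 100 43-44 | 101 44-45 | 103 45-46 | 101 46-47 | 103 47-48 | 101 48-49 | 103 49-50 | 101 50-51 | 103 51-54 |
Completion: 100=44  101=51  102=11  103=54  104=38  105=6  106=43  107=8
Turnaround (C−A): 100=44  101=51  102=11  103=54  104=38  105=6  106=43  107=8
Turnaround times: 100=44, 101=51, 102=11, 103=54, 104=38, 105=6, 106=43, 107=8
Average turnaround = (44+51+11+54+38+6+43+8) / 8 = 255/8 = 31.88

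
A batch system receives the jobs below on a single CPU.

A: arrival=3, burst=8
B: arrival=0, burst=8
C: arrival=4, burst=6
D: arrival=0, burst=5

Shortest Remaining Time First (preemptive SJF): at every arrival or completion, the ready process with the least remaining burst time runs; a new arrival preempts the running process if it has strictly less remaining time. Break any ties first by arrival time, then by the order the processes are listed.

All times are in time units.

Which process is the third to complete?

Timeline: | D 0-5 | C 5-11 | B 11-19 | A 19-27 |
Completion: A=27  B=19  C=11  D=5
Turnaround (C−A): A=24  B=19  C=7  D=5
Finish order: D → C → B → A

B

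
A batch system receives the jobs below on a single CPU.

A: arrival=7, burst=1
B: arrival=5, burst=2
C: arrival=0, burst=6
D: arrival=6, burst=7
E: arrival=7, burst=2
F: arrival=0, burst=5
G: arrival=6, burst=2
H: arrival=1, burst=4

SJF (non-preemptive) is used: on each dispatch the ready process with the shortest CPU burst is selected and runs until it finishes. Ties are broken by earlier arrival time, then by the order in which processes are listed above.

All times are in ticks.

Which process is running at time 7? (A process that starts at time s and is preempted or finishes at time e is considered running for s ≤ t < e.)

Schedule: | F 0-5 | B 5-7 | A 7-8 | G 8-10 | E 10-12 | H 12-16 | C 16-22 | D 22-29 |
Completion: A=8  B=7  C=22  D=29  E=12  F=5  G=10  H=16

A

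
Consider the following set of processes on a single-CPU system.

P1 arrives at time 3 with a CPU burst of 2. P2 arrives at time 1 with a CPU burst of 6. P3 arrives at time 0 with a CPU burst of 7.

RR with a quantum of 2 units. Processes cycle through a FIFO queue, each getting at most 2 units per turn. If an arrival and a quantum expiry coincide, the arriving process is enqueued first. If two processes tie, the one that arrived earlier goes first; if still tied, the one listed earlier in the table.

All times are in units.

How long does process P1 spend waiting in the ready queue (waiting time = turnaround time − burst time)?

3

Schedule: | P3 0-2 | P2 2-4 | P3 4-6 | P1 6-8 | P2 8-10 | P3 10-12 | P2 12-14 | P3 14-15 |
Completion: P1=8  P2=14  P3=15
Turnaround (C−A): P1=5  P2=13  P3=15
Waiting(P1) = turnaround − burst = 5 − 2 = 3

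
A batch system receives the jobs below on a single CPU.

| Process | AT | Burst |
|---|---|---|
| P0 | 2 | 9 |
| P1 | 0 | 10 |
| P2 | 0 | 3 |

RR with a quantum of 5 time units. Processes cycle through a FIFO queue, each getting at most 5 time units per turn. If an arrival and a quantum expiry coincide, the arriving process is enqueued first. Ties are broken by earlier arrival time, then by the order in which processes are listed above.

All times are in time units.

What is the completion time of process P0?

22

Gantt: | P1 0-5 | P2 5-8 | P0 8-13 | P1 13-18 | P0 18-22 |
Completion: P0=22  P1=18  P2=8
Turnaround (C−A): P0=20  P1=18  P2=8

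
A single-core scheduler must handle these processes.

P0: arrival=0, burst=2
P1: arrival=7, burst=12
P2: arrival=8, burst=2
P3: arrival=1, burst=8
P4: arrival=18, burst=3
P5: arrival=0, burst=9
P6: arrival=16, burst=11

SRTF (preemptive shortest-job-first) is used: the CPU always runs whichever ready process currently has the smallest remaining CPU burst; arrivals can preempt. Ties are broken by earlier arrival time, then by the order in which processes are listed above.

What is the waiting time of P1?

Timeline: | P0 0-2 | P3 2-10 | P2 10-12 | P5 12-21 | P4 21-24 | P6 24-35 | P1 35-47 |
Completion: P0=2  P1=47  P2=12  P3=10  P4=24  P5=21  P6=35
Waiting(P1) = turnaround − burst = 40 − 12 = 28

28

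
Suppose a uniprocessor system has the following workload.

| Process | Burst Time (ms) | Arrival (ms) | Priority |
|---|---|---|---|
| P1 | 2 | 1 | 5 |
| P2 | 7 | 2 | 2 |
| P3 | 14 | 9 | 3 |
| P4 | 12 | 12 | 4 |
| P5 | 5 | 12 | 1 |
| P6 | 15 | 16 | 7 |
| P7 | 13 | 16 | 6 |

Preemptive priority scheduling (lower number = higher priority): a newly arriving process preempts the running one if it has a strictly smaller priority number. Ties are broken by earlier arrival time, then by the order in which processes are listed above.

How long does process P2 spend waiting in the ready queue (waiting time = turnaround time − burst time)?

Schedule: | idle 0-1 | P1 1-2 | P2 2-9 | P3 9-12 | P5 12-17 | P3 17-28 | P4 28-40 | P1 40-41 | P7 41-54 | P6 54-69 |
Completion: P1=41  P2=9  P3=28  P4=40  P5=17  P6=69  P7=54
Waiting(P2) = turnaround − burst = 7 − 7 = 0

0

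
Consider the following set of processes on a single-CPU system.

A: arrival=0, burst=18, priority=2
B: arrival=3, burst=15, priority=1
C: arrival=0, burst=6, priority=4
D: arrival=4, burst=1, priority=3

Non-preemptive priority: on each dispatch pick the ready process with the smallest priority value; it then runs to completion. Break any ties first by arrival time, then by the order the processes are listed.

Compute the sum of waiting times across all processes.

Schedule: | A 0-18 | B 18-33 | D 33-34 | C 34-40 |
Completion: A=18  B=33  C=40  D=34
Waiting = turnaround − burst: A=0, B=15, C=34, D=29
Total waiting = 0 + 15 + 34 + 29 = 78

78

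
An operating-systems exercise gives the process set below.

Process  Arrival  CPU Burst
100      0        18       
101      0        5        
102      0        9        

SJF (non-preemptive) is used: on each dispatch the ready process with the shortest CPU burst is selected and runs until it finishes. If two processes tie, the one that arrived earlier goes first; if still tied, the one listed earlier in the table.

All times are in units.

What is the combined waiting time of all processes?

Gantt: | 101 0-5 | 102 5-14 | 100 14-32 |
Completion: 100=32  101=5  102=14
Turnaround (C−A): 100=32  101=5  102=14
Waiting = turnaround − burst: 100=14, 101=0, 102=5
Total waiting = 14 + 0 + 5 = 19

19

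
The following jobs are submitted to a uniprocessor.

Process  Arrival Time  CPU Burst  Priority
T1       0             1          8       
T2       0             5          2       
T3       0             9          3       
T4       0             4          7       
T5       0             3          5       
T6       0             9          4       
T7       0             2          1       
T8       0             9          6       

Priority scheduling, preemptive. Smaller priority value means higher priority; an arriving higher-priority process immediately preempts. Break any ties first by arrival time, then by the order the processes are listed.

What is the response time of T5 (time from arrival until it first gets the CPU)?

25

Timeline: | T7 0-2 | T2 2-7 | T3 7-16 | T6 16-25 | T5 25-28 | T8 28-37 | T4 37-41 | T1 41-42 |
Completion: T1=42  T2=7  T3=16  T4=41  T5=28  T6=25  T7=2  T8=37
Turnaround (C−A): T1=42  T2=7  T3=16  T4=41  T5=28  T6=25  T7=2  T8=37
Response(T5) = first start − arrival = 25 − 0 = 25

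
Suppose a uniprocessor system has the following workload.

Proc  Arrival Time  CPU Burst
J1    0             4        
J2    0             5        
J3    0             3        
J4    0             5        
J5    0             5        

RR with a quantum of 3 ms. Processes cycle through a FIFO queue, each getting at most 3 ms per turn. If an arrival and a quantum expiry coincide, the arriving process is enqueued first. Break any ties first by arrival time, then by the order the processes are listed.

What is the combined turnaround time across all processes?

85

Schedule: | J1 0-3 | J2 3-6 | J3 6-9 | J4 9-12 | J5 12-15 | J1 15-16 | J2 16-18 | J4 18-20 | J5 20-22 |
Completion: J1=16  J2=18  J3=9  J4=20  J5=22
Turnaround (C−A): J1=16  J2=18  J3=9  J4=20  J5=22
Turnaround = completion − arrival: J1=16, J2=18, J3=9, J4=20, J5=22
Total turnaround = 16 + 18 + 9 + 20 + 22 = 85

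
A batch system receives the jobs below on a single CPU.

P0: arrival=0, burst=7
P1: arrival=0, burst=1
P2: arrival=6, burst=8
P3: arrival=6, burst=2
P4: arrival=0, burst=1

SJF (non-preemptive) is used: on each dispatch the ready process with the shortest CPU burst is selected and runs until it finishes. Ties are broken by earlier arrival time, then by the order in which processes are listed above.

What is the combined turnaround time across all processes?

30

Timeline: | P1 0-1 | P4 1-2 | P0 2-9 | P3 9-11 | P2 11-19 |
Completion: P0=9  P1=1  P2=19  P3=11  P4=2
Turnaround (C−A): P0=9  P1=1  P2=13  P3=5  P4=2
Turnaround = completion − arrival: P0=9, P1=1, P2=13, P3=5, P4=2
Total turnaround = 9 + 1 + 13 + 5 + 2 = 30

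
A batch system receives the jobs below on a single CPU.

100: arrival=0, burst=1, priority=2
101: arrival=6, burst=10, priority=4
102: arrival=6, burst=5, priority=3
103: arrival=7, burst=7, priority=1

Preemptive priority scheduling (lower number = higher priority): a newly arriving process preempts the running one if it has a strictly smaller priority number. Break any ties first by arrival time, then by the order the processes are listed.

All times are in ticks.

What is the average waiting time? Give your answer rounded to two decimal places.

4.75

Schedule: | 100 0-1 | idle 1-6 | 102 6-7 | 103 7-14 | 102 14-18 | 101 18-28 |
Completion: 100=1  101=28  102=18  103=14
Turnaround (C−A): 100=1  101=22  102=12  103=7
Waiting times: 100=0, 101=12, 102=7, 103=0
Average waiting = (0+12+7+0) / 4 = 19/4 = 4.75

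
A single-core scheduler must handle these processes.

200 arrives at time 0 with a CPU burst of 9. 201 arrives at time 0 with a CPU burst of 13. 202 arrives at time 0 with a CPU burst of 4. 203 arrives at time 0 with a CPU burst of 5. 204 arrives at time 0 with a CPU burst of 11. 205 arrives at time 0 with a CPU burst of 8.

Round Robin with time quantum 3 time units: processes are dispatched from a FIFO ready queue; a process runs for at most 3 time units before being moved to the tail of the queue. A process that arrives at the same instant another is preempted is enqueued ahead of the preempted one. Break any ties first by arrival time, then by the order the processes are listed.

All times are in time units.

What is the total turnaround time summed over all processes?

231

Gantt: | 200 0-3 | 201 3-6 | 202 6-9 | 203 9-12 | 204 12-15 | 205 15-18 | 200 18-21 | 201 21-24 | 202 24-25 | 203 25-27 | 204 27-30 | 205 30-33 | 200 33-36 | 201 36-39 | 204 39-42 | 205 42-44 | 201 44-47 | 204 47-49 | 201 49-50 |
Completion: 200=36  201=50  202=25  203=27  204=49  205=44
Turnaround = completion − arrival: 200=36, 201=50, 202=25, 203=27, 204=49, 205=44
Total turnaround = 36 + 50 + 25 + 27 + 49 + 44 = 231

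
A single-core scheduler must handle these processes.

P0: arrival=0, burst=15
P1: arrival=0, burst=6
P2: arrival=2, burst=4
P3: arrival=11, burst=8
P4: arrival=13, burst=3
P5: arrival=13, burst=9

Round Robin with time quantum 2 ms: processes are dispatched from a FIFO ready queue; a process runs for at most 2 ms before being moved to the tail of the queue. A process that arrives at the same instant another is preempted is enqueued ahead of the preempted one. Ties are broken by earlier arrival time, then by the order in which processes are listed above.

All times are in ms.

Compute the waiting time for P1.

Timeline: | P0 0-2 | P1 2-4 | P2 4-6 | P0 6-8 | P1 8-10 | P2 10-12 | P0 12-14 | P1 14-16 | P3 16-18 | P4 18-20 | P5 20-22 | P0 22-24 | P3 24-26 | P4 26-27 | P5 27-29 | P0 29-31 | P3 31-33 | P5 33-35 | P0 35-37 | P3 37-39 | P5 39-41 | P0 41-43 | P5 43-44 | P0 44-45 |
Completion: P0=45  P1=16  P2=12  P3=39  P4=27  P5=44
Waiting(P1) = turnaround − burst = 16 − 6 = 10

10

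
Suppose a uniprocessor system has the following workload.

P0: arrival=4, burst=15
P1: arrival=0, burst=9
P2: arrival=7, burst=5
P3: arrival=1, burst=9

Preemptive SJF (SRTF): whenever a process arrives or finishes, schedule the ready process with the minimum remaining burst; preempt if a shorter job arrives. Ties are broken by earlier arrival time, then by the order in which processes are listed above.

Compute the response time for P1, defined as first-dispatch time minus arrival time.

Schedule: | P1 0-9 | P2 9-14 | P3 14-23 | P0 23-38 |
Completion: P0=38  P1=9  P2=14  P3=23
Response(P1) = first start − arrival = 0 − 0 = 0

0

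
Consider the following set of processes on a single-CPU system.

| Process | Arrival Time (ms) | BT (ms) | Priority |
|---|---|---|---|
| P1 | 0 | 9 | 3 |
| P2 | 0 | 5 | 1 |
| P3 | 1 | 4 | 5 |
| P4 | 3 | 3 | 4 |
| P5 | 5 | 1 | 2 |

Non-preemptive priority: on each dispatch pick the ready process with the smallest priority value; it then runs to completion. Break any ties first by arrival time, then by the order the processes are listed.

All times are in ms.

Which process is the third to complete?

Schedule: | P2 0-5 | P5 5-6 | P1 6-15 | P4 15-18 | P3 18-22 |
Completion: P1=15  P2=5  P3=22  P4=18  P5=6
Turnaround (C−A): P1=15  P2=5  P3=21  P4=15  P5=1
Finish order: P2 → P5 → P1 → P4 → P3

P1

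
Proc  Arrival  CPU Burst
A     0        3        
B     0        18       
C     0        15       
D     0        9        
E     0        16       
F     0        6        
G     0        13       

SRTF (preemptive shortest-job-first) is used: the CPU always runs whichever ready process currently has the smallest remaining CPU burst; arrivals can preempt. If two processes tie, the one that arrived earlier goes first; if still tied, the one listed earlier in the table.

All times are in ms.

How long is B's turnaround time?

Schedule: | A 0-3 | F 3-9 | D 9-18 | G 18-31 | C 31-46 | E 46-62 | B 62-80 |
Completion: A=3  B=80  C=46  D=18  E=62  F=9  G=31
Turnaround (C−A): A=3  B=80  C=46  D=18  E=62  F=9  G=31
Turnaround(B) = completion − arrival = 80 − 0 = 80

80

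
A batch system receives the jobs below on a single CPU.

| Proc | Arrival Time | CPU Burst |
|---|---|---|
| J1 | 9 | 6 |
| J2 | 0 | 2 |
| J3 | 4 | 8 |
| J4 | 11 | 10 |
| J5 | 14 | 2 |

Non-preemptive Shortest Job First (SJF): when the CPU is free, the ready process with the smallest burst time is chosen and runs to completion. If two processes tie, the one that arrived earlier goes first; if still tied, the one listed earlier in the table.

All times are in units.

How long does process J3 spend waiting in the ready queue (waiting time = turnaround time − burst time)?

Gantt: | J2 0-2 | idle 2-4 | J3 4-12 | J1 12-18 | J5 18-20 | J4 20-30 |
Completion: J1=18  J2=2  J3=12  J4=30  J5=20
Turnaround (C−A): J1=9  J2=2  J3=8  J4=19  J5=6
Waiting(J3) = turnaround − burst = 8 − 8 = 0

0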